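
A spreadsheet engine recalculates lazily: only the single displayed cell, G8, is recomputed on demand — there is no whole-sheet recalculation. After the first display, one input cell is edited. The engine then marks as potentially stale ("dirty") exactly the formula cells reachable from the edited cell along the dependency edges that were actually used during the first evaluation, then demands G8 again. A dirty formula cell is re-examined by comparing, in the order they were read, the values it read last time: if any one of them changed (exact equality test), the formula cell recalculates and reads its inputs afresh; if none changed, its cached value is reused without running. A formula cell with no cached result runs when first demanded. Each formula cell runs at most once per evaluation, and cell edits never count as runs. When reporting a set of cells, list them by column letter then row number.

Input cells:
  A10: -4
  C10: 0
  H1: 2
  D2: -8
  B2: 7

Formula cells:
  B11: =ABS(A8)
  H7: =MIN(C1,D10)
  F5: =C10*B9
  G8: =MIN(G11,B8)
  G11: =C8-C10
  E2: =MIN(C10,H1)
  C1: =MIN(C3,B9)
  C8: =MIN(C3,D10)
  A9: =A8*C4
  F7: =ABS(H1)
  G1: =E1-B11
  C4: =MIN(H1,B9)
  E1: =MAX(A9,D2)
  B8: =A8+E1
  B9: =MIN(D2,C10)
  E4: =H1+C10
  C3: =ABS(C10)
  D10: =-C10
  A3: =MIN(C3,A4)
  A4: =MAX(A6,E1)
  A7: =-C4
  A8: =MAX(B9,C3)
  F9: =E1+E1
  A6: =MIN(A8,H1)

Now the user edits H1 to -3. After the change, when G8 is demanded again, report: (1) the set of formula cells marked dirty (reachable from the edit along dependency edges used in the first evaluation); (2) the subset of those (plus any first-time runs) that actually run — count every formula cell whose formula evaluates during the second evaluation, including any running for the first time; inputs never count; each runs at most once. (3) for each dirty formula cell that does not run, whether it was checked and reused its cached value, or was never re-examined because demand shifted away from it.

Marked dirty: A9, B8, C4, E1, G8.
Formula cells that run: C4 — 1 in total.
Checked but reused from cache: A9, B8, E1, G8.
Key observation: the change is absorbed at C4 — it re-runs but produces the same value, and the output's value is unchanged.

First evaluation (everything demanded from the output):
  B9 = MIN(-8, 0) = -8
  C3 = ABS(0) = 0
  A8 = MAX(-8, 0) = 0
  C4 = MIN(2, -8) = -8
  A9 = 0 * -8 = 0
  D10 = -(0) = 0
  C8 = MIN(0, 0) = 0
  E1 = MAX(0, -8) = 0
  B8 = 0 + 0 = 0
  G11 = 0 - 0 = 0
  G8 = MIN(0, 0) = 0

Propagation after the edit:
  C4: runs — H1 2->-3; result -8 (same value as before).
  A9: checked — values it read are unchanged (A8 unchanged, C4 unchanged); reused cached 0 without running.
  E1: checked — values it read are unchanged (A9 unchanged, D2 unchanged); reused cached 0 without running.
  B8: checked — values it read are unchanged (A8 unchanged, E1 unchanged); reused cached 0 without running.
  G8: checked — values it read are unchanged (G11 unchanged, B8 unchanged); reused cached 0 without running.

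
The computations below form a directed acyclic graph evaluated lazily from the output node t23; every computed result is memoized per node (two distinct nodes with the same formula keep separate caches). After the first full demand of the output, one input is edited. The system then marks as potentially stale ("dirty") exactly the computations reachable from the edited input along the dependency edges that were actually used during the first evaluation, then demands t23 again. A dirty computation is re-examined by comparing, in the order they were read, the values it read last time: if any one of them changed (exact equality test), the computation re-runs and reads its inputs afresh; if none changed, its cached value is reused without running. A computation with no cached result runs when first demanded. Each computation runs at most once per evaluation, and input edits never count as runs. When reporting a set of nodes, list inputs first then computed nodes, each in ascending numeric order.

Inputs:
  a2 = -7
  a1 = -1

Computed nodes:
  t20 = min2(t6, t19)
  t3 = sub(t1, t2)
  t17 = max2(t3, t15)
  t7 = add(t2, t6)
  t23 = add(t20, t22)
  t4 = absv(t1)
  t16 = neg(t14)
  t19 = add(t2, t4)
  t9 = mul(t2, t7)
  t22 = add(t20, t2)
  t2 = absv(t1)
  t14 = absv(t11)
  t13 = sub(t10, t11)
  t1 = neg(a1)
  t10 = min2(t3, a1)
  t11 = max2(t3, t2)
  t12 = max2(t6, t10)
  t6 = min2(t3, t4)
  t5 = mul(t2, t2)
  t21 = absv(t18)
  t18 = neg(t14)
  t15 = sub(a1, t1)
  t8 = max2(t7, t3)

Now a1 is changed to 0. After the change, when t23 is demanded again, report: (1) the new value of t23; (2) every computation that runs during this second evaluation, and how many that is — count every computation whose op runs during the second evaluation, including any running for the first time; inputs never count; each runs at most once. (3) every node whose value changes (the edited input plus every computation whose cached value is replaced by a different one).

Demanding t23 again yields 0.
9 computations run: t1, t2, t3, t4, t6, t19, t20, t22, t23.
The nodes whose values change: a1, t1, t2, t4, t19, t22, t23.

First demand of the output computes:
  t1 = neg(-1) = 1
  t2 = absv(1) = 1
  t3 = sub(1, 1) = 0
  t4 = absv(1) = 1
  t6 = min2(0, 1) = 0
  t19 = add(1, 1) = 2
  t20 = min2(0, 2) = 0
  t22 = add(0, 1) = 1
  t23 = add(0, 1) = 1

After the edit, cleaning proceeds:
  t1: a read changed (a1 -1->0) — executes, giving 0.
  t2: a read changed (t1 1->0) — executes, giving 0.
  t3: a read changed (t1 1->0; t2 1->0) — executes, giving 0 — identical to its old value.
  t4: a read changed (t1 1->0) — executes, giving 0.
  t6: a read changed (t4 1->0) — executes, giving 0 — identical to its old value.
  t19: a read changed (t2 1->0; t4 1->0) — executes, giving 0.
  t20: a read changed (t19 2->0) — executes, giving 0 — identical to its old value.
  t22: a read changed (t2 1->0) — executes, giving 0.
  t23: a read changed (t22 1->0) — executes, giving 0.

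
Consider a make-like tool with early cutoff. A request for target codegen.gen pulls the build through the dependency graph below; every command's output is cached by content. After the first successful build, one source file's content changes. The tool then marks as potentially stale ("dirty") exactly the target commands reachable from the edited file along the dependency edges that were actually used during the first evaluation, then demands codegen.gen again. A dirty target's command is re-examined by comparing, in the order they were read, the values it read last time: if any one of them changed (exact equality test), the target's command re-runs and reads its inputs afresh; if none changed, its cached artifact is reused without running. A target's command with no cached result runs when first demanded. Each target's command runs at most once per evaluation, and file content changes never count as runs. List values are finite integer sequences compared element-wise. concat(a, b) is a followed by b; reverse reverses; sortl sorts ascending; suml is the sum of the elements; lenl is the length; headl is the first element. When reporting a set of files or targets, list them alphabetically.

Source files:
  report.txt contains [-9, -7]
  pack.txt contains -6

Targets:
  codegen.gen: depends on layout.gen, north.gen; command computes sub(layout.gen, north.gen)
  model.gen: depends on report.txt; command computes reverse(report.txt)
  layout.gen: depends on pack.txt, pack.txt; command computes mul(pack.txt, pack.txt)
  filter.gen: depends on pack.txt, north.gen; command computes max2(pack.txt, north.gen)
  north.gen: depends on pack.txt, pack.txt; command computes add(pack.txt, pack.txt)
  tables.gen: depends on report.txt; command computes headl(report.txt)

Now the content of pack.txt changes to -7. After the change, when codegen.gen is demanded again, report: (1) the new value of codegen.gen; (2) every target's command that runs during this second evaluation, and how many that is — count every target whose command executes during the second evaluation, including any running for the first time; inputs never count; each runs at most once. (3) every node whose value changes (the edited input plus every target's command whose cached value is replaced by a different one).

First demand of the output computes:
  layout.gen = mul(-6, -6) = 36
  north.gen = add(-6, -6) = -12
  codegen.gen = sub(36, -12) = 48

After the edit, cleaning proceeds:
  layout.gen: a read changed (pack.txt -6->-7; pack.txt -6->-7) — executes, giving 49.
  north.gen: a read changed (pack.txt -6->-7; pack.txt -6->-7) — executes, giving -14.
  codegen.gen: a read changed (layout.gen 36->49; north.gen -12->-14) — executes, giving 63.

Demanding codegen.gen again yields 63.
3 target commands run: codegen.gen, layout.gen, north.gen.
The nodes whose values change: codegen.gen, layout.gen, north.gen, pack.txt.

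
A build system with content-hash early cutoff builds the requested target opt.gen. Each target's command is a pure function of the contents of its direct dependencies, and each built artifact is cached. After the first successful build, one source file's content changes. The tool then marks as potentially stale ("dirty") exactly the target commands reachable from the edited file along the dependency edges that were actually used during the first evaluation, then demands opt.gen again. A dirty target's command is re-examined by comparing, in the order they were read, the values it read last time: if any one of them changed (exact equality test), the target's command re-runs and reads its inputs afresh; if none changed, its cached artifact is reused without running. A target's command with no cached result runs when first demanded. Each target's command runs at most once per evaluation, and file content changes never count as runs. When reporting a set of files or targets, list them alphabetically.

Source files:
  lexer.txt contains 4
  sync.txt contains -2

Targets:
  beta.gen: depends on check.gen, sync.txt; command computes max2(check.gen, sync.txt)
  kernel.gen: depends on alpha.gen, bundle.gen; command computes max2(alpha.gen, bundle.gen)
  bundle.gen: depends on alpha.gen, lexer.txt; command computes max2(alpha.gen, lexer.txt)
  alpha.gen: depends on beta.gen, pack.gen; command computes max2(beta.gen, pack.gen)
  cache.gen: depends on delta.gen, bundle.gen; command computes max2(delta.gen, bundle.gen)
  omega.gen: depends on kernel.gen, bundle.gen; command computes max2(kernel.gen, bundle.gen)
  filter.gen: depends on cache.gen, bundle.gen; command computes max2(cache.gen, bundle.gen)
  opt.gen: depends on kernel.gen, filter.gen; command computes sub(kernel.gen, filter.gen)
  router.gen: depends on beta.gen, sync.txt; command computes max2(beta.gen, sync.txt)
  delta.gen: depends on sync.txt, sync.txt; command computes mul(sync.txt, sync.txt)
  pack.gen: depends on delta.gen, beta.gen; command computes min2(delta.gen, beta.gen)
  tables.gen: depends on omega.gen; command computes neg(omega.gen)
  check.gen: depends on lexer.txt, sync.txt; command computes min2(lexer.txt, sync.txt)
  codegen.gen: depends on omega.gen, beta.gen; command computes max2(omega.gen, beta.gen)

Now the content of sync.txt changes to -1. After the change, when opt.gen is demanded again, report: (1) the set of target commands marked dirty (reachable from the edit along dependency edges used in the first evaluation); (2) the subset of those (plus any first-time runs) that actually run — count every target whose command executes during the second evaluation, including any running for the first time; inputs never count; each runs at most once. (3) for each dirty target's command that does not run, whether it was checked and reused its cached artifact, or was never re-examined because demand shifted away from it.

First evaluation (everything demanded from the output):
  check.gen = min2(4, -2) = -2
  beta.gen = max2(-2, -2) = -2
  delta.gen = mul(-2, -2) = 4
  pack.gen = min2(4, -2) = -2
  alpha.gen = max2(-2, -2) = -2
  bundle.gen = max2(-2, 4) = 4
  cache.gen = max2(4, 4) = 4
  filter.gen = max2(4, 4) = 4
  kernel.gen = max2(-2, 4) = 4
  opt.gen = sub(4, 4) = 0

Propagation after the edit:
  check.gen: runs — sync.txt -2->-1; result -1.
  beta.gen: runs — check.gen -2->-1; sync.txt -2->-1; result -1.
  delta.gen: runs — sync.txt -2->-1; sync.txt -2->-1; result 1.
  pack.gen: runs — delta.gen 4->1; beta.gen -2->-1; result -1.
  alpha.gen: runs — beta.gen -2->-1; pack.gen -2->-1; result -1.
  bundle.gen: runs — alpha.gen -2->-1; result 4 (same value as before).
  cache.gen: runs — delta.gen 4->1; result 4 (same value as before).
  filter.gen: checked — values it read are unchanged (cache.gen unchanged, bundle.gen unchanged); reused cached 4 without running.
  kernel.gen: runs — alpha.gen -2->-1; result 4 (same value as before).
  opt.gen: checked — values it read are unchanged (kernel.gen unchanged, filter.gen unchanged); reused cached 0 without running.

Key observation: the cutoff stops propagation at filter.gen — its inputs' values are unchanged, so it reuses its cache.

Marked dirty: alpha.gen, beta.gen, bundle.gen, cache.gen, check.gen, delta.gen, filter.gen, kernel.gen, opt.gen, pack.gen.
Target commands that run: alpha.gen, beta.gen, bundle.gen, cache.gen, check.gen, delta.gen, kernel.gen, pack.gen — 8 in total.
Checked but reused from cache: filter.gen, opt.gen.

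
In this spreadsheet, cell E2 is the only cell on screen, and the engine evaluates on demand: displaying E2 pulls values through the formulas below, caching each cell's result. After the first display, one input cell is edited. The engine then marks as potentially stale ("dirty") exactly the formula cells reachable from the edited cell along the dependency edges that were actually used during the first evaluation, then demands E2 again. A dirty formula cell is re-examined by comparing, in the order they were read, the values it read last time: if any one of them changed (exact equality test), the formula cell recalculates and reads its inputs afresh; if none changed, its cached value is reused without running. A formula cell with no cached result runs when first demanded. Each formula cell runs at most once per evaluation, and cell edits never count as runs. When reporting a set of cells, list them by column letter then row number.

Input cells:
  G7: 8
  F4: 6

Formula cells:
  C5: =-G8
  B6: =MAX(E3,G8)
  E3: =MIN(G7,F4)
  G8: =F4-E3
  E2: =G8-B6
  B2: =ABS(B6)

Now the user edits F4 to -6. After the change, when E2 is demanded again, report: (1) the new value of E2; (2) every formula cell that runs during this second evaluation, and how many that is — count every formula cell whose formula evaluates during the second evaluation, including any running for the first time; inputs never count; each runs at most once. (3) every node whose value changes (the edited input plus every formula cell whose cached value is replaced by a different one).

E2 now evaluates to 0.
Run set: B6, E2, E3, G8 (4 run).
Changed values: B6, E2, E3, F4.

Initial pass — values computed on the first demand:
  E3 = MIN(8, 6) = 6
  G8 = 6 - 6 = 0
  B6 = MAX(6, 0) = 6
  E2 = 0 - 6 = -6

Second demand — change propagation:
  E3: re-runs because F4 6->-6; new result -6.
  G8: re-runs because F4 6->-6; E3 6->-6; new result 0 (unchanged).
  B6: re-runs because E3 6->-6; new result 0.
  E2: re-runs because B6 6->0; new result 0.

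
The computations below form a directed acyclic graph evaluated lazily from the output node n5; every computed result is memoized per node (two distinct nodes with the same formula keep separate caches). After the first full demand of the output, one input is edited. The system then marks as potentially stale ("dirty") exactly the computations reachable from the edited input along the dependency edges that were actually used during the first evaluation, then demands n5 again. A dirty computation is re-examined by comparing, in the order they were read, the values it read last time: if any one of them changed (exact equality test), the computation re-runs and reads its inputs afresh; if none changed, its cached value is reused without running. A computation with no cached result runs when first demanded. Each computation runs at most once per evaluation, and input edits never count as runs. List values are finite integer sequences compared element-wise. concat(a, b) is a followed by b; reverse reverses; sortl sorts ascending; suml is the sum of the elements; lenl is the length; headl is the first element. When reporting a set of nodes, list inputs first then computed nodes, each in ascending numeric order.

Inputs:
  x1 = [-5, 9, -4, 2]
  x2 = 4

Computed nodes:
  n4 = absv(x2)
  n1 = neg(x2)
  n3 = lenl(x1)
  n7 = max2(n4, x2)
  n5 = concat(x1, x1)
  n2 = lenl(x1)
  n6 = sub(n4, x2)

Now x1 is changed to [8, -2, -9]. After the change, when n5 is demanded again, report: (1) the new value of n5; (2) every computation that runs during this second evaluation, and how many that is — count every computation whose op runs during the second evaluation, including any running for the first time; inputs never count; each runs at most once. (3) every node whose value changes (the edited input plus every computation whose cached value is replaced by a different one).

First demand of the output computes:
  n5 = concat([-5, 9, -4, 2], [-5, 9, -4, 2]) = [-5, 9, -4, 2, -5, 9, -4, 2]

After the edit, cleaning proceeds:
  n5: a read changed (x1 [-5, 9, -4, 2]->[8, -2, -9]; x1 [-5, 9, -4, 2]->[8, -2, -9]) — executes, giving [8, -2, -9, 8, -2, -9].

Demanding n5 again yields [8, -2, -9, 8, -2, -9].
1 computations run: n5.
The nodes whose values change: x1, n5.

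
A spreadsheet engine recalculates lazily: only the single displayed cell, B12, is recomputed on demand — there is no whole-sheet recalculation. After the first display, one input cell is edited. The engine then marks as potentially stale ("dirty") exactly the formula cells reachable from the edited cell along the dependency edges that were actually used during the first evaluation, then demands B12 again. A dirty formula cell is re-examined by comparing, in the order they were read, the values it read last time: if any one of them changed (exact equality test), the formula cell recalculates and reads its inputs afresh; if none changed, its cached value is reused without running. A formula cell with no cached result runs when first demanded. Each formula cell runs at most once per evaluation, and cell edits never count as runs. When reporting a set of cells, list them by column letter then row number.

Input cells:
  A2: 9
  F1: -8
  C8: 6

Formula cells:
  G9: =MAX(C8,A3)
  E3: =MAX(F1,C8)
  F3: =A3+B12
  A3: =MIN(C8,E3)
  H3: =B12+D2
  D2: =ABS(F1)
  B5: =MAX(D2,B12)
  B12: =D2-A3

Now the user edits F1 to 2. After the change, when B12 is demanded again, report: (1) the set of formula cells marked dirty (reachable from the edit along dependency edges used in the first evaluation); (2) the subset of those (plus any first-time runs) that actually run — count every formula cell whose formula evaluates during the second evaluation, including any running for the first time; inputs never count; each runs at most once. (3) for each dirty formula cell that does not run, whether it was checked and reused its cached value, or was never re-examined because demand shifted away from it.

First evaluation (everything demanded from the output):
  D2 = ABS(-8) = 8
  E3 = MAX(-8, 6) = 6
  A3 = MIN(6, 6) = 6
  B12 = 8 - 6 = 2

Propagation after the edit:
  D2: runs — F1 -8->2; result 2.
  E3: runs — F1 -8->2; result 6 (same value as before).
  A3: checked — values it read are unchanged (C8 unchanged, E3 unchanged); reused cached 6 without running.
  B12: runs — D2 8->2; result -4.

Key observation: the cutoff stops propagation at A3 — its inputs' values are unchanged, so it reuses its cache.

Marked dirty: A3, B12, D2, E3.
Formula cells that run: B12, D2, E3 — 3 in total.
Checked but reused from cache: A3.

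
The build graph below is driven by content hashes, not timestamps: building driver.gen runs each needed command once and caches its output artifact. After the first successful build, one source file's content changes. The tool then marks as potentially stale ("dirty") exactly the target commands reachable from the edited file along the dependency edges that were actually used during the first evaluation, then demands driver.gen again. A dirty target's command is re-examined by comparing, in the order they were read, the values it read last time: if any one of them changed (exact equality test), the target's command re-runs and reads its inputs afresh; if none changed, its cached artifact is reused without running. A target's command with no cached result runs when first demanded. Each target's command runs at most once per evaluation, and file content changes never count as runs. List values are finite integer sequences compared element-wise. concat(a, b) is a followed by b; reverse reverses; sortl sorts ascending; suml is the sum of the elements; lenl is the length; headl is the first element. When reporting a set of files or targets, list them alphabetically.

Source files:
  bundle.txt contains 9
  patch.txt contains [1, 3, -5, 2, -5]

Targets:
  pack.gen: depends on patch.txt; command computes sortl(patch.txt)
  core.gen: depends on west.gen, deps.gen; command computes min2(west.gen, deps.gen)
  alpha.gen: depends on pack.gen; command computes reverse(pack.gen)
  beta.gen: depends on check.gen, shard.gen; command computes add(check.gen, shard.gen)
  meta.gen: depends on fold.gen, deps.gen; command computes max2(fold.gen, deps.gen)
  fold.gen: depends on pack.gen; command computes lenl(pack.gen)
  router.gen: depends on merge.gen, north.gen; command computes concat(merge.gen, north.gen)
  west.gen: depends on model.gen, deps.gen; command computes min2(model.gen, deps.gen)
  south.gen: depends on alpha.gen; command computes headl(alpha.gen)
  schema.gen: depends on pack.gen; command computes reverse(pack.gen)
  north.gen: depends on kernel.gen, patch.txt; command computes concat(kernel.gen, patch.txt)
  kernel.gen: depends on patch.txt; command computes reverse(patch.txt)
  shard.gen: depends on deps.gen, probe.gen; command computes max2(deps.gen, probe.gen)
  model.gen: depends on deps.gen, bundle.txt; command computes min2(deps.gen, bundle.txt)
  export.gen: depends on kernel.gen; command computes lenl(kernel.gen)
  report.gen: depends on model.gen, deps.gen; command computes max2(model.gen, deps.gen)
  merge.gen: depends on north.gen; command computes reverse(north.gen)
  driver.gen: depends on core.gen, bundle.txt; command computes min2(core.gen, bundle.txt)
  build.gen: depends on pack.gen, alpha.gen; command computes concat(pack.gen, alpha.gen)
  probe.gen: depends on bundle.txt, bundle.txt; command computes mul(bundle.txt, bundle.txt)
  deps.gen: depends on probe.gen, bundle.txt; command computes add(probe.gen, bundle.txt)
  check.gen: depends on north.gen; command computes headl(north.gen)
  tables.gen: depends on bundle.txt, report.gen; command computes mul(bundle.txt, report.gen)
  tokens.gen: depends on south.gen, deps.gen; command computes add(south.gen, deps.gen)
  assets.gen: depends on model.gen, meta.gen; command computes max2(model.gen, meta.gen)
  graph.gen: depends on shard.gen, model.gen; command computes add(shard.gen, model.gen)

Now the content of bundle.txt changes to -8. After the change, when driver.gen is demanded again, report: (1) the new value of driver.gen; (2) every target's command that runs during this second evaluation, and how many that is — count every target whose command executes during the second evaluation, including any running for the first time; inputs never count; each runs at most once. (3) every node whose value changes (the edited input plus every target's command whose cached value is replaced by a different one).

Initial pass — values computed on the first demand:
  probe.gen = mul(9, 9) = 81
  deps.gen = add(81, 9) = 90
  model.gen = min2(90, 9) = 9
  west.gen = min2(9, 90) = 9
  core.gen = min2(9, 90) = 9
  driver.gen = min2(9, 9) = 9

Second demand — change propagation:
  probe.gen: re-runs because bundle.txt 9->-8; bundle.txt 9->-8; new result 64.
  deps.gen: re-runs because probe.gen 81->64; bundle.txt 9->-8; new result 56.
  model.gen: re-runs because deps.gen 90->56; bundle.txt 9->-8; new result -8.
  west.gen: re-runs because model.gen 9->-8; deps.gen 90->56; new result -8.
  core.gen: re-runs because west.gen 9->-8; deps.gen 90->56; new result -8.
  driver.gen: re-runs because core.gen 9->-8; bundle.txt 9->-8; new result -8.

driver.gen now evaluates to -8.
Run set: core.gen, deps.gen, driver.gen, model.gen, probe.gen, west.gen (6 run).
Changed values: bundle.txt, core.gen, deps.gen, driver.gen, model.gen, probe.gen, west.gen.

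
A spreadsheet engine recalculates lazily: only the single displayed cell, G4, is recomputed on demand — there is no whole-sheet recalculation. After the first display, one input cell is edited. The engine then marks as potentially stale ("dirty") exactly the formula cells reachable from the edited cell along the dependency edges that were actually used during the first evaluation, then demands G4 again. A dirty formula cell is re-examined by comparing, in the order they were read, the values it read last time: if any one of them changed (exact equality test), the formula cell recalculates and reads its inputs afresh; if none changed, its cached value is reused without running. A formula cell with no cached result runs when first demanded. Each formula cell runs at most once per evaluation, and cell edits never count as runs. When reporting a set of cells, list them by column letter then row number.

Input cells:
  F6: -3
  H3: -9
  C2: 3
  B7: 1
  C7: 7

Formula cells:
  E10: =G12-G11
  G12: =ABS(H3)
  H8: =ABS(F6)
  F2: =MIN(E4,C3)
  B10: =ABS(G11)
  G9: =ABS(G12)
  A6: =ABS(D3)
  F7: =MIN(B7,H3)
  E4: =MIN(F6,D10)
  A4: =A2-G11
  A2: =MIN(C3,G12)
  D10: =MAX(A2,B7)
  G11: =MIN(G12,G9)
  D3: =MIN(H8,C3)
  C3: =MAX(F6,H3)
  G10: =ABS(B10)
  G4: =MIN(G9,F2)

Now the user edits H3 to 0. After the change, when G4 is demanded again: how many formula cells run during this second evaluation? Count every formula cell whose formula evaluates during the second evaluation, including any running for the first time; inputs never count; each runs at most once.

First evaluation (everything demanded from the output):
  C3 = MAX(-3, -9) = -3
  G12 = ABS(-9) = 9
  A2 = MIN(-3, 9) = -3
  D10 = MAX(-3, 1) = 1
  E4 = MIN(-3, 1) = -3
  F2 = MIN(-3, -3) = -3
  G9 = ABS(9) = 9
  G4 = MIN(9, -3) = -3

Propagation after the edit:
  C3: runs — H3 -9->0; result 0.
  G12: runs — H3 -9->0; result 0.
  A2: runs — C3 -3->0; G12 9->0; result 0.
  D10: runs — A2 -3->0; result 1 (same value as before).
  E4: checked — values it read are unchanged (F6 unchanged, D10 unchanged); reused cached -3 without running.
  F2: runs — C3 -3->0; result -3 (same value as before).
  G9: runs — G12 9->0; result 0.
  G4: runs — G9 9->0; result -3 (same value as before).

Key observation: the cutoff stops propagation at E4 — its inputs' values are unchanged, so it reuses its cache.

Formula cells that run: A2, C3, D10, F2, G4, G9, G12 — 7 in total.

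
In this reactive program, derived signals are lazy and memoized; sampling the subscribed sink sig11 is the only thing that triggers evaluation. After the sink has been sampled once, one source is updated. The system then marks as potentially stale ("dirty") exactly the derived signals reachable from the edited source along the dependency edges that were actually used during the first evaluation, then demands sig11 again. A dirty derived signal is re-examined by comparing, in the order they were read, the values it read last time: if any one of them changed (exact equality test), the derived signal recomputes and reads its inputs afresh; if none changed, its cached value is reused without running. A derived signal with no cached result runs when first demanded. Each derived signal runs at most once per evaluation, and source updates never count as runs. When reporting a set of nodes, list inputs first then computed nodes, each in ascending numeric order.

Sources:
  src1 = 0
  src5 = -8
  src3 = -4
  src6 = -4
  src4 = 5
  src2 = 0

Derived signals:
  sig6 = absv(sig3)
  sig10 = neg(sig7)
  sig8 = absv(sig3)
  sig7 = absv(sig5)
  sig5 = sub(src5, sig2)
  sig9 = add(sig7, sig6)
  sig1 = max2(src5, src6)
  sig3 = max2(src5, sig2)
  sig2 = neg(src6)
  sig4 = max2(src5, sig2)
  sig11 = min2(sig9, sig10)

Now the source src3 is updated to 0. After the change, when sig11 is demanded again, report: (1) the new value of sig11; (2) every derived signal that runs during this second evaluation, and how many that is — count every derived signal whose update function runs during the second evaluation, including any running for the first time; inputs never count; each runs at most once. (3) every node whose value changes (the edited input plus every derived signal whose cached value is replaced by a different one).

First demand of the output computes:
  sig2 = neg(-4) = 4
  sig3 = max2(-8, 4) = 4
  sig5 = sub(-8, 4) = -12
  sig6 = absv(4) = 4
  sig7 = absv(-12) = 12
  sig9 = add(12, 4) = 16
  sig10 = neg(12) = -12
  sig11 = min2(16, -12) = -12

After the edit, cleaning proceeds:
  no node depends on src3 at all; the second demand re-runs nothing.

Note the shortcut — nothing in the graph depends on src3 at all, so no recomputation happens.

Demanding sig11 again yields -12.
0 derived signals run: none.
The nodes whose values change: src3.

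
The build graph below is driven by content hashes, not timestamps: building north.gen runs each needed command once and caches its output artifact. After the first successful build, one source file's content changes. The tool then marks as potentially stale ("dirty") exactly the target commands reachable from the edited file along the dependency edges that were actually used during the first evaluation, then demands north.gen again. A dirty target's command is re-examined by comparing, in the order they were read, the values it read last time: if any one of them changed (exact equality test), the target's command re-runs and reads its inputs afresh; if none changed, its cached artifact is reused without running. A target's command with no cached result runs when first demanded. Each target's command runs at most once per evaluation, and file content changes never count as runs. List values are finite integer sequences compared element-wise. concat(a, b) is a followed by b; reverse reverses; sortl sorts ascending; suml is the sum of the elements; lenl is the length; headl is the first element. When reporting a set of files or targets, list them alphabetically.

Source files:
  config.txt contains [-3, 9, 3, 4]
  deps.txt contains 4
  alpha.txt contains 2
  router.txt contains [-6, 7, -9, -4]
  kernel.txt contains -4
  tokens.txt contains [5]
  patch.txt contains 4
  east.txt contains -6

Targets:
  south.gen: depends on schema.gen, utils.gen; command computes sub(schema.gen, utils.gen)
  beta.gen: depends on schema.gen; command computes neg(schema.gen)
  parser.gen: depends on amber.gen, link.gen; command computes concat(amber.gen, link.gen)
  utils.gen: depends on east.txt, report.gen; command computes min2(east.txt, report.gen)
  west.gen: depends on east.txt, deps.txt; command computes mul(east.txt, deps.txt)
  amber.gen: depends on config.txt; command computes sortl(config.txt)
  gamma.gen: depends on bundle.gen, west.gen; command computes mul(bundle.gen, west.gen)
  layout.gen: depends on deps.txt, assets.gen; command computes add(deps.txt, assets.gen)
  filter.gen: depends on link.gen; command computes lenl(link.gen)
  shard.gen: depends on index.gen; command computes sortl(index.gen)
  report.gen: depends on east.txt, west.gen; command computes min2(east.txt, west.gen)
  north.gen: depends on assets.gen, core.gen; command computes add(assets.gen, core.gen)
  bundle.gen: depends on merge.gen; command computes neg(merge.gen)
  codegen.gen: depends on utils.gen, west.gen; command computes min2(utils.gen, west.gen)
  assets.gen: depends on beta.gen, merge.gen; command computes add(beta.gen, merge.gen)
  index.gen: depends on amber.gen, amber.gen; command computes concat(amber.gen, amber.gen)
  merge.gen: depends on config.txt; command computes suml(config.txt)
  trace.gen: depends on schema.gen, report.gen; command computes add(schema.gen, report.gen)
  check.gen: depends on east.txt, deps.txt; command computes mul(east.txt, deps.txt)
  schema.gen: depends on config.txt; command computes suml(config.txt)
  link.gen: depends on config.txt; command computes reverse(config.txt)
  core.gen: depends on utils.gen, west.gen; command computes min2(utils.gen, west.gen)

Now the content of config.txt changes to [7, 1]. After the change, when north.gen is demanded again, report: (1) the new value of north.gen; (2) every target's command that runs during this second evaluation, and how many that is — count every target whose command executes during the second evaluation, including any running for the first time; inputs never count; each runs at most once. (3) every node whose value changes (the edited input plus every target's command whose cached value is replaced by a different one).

north.gen now evaluates to -24.
Run set: assets.gen, beta.gen, merge.gen, schema.gen (4 run).
Changed values: beta.gen, config.txt, merge.gen, schema.gen.
The important point: assets.gen recomputes to an identical value, and the output ends up unchanged.

Initial pass — values computed on the first demand:
  merge.gen = suml([-3, 9, 3, 4]) = 13
  schema.gen = suml([-3, 9, 3, 4]) = 13
  beta.gen = neg(13) = -13
  assets.gen = add(-13, 13) = 0
  west.gen = mul(-6, 4) = -24
  report.gen = min2(-6, -24) = -24
  utils.gen = min2(-6, -24) = -24
  core.gen = min2(-24, -24) = -24
  north.gen = add(0, -24) = -24

Second demand — change propagation:
  merge.gen: re-runs because config.txt [-3, 9, 3, 4]->[7, 1]; new result 8.
  schema.gen: re-runs because config.txt [-3, 9, 3, 4]->[7, 1]; new result 8.
  beta.gen: re-runs because schema.gen 13->8; new result -8.
  assets.gen: re-runs because beta.gen -13->-8; merge.gen 13->8; new result 0 (unchanged).
  north.gen: re-examined; everything it read last time is the same (assets.gen unchanged, core.gen unchanged) — cache -24 kept, no run.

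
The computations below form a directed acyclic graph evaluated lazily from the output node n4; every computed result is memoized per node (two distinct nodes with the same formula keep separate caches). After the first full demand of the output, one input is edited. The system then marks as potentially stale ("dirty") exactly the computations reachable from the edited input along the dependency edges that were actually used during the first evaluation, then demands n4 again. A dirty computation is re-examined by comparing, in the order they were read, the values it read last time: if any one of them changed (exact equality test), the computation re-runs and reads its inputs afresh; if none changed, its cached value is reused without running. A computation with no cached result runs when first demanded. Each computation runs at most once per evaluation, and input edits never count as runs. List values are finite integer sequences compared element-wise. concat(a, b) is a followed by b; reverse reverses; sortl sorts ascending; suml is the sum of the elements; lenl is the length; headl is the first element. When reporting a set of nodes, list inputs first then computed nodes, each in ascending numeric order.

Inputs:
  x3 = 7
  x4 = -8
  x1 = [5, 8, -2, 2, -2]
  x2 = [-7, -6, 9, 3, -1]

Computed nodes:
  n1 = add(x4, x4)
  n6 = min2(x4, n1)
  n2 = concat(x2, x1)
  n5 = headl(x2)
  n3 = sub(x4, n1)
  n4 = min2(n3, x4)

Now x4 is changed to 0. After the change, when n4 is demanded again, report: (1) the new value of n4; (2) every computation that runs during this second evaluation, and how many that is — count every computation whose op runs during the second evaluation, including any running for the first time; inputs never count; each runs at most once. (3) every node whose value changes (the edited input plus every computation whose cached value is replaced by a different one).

First demand of the output computes:
  n1 = add(-8, -8) = -16
  n3 = sub(-8, -16) = 8
  n4 = min2(8, -8) = -8

After the edit, cleaning proceeds:
  n1: a read changed (x4 -8->0; x4 -8->0) — executes, giving 0.
  n3: a read changed (x4 -8->0; n1 -16->0) — executes, giving 0.
  n4: a read changed (n3 8->0; x4 -8->0) — executes, giving 0.

Demanding n4 again yields 0.
3 computations run: n1, n3, n4.
The nodes whose values change: x4, n1, n3, n4.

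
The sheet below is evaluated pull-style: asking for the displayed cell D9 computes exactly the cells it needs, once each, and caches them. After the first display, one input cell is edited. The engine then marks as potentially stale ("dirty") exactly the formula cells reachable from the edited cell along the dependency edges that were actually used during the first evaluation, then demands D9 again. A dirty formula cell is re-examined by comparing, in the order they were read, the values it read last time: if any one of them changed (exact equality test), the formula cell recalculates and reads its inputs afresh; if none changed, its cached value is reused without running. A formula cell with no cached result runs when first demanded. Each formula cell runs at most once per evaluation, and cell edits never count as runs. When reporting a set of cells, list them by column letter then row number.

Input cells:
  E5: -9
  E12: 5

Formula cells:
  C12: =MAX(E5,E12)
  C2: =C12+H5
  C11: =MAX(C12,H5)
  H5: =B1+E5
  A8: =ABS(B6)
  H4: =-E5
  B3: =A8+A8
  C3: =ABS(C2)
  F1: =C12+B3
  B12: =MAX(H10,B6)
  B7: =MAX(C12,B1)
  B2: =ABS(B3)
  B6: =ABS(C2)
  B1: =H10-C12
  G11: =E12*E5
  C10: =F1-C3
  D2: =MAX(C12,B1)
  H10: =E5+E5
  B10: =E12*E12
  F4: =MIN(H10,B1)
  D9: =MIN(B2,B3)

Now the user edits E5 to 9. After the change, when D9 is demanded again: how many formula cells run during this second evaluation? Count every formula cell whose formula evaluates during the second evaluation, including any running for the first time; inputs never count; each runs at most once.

First demand of the output computes:
  C12 = MAX(-9, 5) = 5
  H10 = -9 + -9 = -18
  B1 = -18 - 5 = -23
  H5 = -23 + -9 = -32
  C2 = 5 + -32 = -27
  B6 = ABS(-27) = 27
  A8 = ABS(27) = 27
  B3 = 27 + 27 = 54
  B2 = ABS(54) = 54
  D9 = MIN(54, 54) = 54

After the edit, cleaning proceeds:
  C12: a read changed (E5 -9->9) — executes, giving 9.
  H10: a read changed (E5 -9->9; E5 -9->9) — executes, giving 18.
  B1: a read changed (H10 -18->18; C12 5->9) — executes, giving 9.
  H5: a read changed (B1 -23->9; E5 -9->9) — executes, giving 18.
  C2: a read changed (C12 5->9; H5 -32->18) — executes, giving 27.
  B6: a read changed (C2 -27->27) — executes, giving 27 — identical to its old value.
  A8: dirty, but its reads are unchanged (B6 unchanged); cached 27 stands.
  B3: dirty, but its reads are unchanged (A8 unchanged, A8 unchanged); cached 54 stands.
  B2: dirty, but its reads are unchanged (B3 unchanged); cached 54 stands.
  D9: dirty, but its reads are unchanged (B2 unchanged, B3 unchanged); cached 54 stands.

Note the absorption at B6: it re-runs yet its value is the same, leaving the output's value untouched.

6 formula cells run: B1, B6, C2, C12, H5, H10.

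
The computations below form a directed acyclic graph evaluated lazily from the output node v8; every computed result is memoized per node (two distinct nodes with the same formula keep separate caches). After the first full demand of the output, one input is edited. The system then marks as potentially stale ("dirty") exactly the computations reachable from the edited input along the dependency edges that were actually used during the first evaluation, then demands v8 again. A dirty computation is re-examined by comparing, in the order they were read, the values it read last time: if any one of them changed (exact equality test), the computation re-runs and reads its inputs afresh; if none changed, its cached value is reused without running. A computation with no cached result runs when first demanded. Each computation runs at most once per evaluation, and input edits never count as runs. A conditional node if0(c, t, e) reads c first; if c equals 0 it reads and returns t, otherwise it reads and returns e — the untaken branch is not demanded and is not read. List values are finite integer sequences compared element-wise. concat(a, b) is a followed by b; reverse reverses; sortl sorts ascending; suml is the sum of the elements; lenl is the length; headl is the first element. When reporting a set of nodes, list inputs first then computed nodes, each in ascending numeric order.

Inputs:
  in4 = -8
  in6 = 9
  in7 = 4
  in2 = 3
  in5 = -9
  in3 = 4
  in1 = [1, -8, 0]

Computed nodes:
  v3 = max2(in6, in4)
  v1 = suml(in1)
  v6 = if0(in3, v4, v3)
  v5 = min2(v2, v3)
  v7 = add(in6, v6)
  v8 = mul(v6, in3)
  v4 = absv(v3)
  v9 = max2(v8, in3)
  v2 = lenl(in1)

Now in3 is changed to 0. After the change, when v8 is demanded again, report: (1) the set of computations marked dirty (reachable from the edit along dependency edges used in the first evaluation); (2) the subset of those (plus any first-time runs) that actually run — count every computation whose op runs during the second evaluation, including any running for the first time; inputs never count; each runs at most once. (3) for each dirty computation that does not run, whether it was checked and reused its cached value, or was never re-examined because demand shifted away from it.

The edit dirties: v6, v8.
3 computations run: v4, v6, v8.
No dirty computation escaped a run.
Note the branch switch — v4 had no cache and runs now for the first time.

First demand of the output computes:
  v3 = max2(9, -8) = 9
  v6 = if0(in3=4 -> else branch v3) = 9
  v8 = mul(9, 4) = 36

After the edit, cleaning proceeds:
  v4: had never run; runs now, result 9.
  v6: a read changed (in3 4->0) — executes, giving 9 — identical to its old value.
  v8: a read changed (in3 4->0) — executes, giving 0.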